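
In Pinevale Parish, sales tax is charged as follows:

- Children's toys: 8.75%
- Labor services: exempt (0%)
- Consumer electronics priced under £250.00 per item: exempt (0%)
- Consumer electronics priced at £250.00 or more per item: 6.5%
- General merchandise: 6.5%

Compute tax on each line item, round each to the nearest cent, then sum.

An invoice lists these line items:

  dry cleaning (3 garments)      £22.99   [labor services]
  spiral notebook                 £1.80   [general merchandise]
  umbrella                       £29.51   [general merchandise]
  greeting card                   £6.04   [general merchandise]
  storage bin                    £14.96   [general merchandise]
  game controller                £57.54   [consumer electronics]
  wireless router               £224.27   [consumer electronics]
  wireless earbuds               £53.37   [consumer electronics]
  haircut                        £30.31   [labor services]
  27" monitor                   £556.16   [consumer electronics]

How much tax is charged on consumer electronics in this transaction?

£36.15

Game controller £57.54: consumer electronics, under £250.00 → 0% → £0.00
Wireless router £224.27: consumer electronics, under £250.00 → 0% → £0.00
Wireless earbuds £53.37: consumer electronics, under £250.00 → 0% → £0.00
27" monitor £556.16: consumer electronics, £250.00 or more → 6.5% → £36.15
Tax on consumer electronics = £0.00 + £0.00 + £0.00 + £36.15 = £36.15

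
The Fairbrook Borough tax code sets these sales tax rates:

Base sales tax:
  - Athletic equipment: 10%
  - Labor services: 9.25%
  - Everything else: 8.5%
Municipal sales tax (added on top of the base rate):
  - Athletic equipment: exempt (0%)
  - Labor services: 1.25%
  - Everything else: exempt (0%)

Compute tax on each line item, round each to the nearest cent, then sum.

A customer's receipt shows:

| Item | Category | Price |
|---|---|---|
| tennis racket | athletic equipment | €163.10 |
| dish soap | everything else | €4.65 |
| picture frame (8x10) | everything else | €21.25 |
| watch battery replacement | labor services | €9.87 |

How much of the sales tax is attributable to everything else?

€2.21

Dish soap €4.65: everything else → 8.5% + 0% municipal = 8.5% → €0.40
Picture frame (8x10) €21.25: everything else → 8.5% + 0% municipal = 8.5% → €1.81
Tax on everything else = €0.40 + €1.81 = €2.21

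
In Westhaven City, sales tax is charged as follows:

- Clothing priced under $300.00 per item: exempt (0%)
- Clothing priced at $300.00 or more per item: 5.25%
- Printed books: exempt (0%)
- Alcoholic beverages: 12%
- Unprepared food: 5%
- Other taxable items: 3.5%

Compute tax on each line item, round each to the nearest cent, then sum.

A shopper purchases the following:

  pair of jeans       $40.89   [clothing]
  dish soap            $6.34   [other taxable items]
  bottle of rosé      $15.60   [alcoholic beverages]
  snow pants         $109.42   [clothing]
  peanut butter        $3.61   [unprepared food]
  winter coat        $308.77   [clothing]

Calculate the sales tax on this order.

$18.48

Pair of jeans $40.89: clothing, under $300.00 → 0% → $0.00
Dish soap $6.34: other taxable items → 3.5% → $0.22
Bottle of rosé $15.60: alcoholic beverages → 12% → $1.87
Snow pants $109.42: clothing, under $300.00 → 0% → $0.00
Peanut butter $3.61: unprepared food → 5% → $0.18
Winter coat $308.77: clothing, $300.00 or more → 5.25% → $16.21
Total tax = $0.22 + $1.87 + $0.18 + $16.21 = $18.48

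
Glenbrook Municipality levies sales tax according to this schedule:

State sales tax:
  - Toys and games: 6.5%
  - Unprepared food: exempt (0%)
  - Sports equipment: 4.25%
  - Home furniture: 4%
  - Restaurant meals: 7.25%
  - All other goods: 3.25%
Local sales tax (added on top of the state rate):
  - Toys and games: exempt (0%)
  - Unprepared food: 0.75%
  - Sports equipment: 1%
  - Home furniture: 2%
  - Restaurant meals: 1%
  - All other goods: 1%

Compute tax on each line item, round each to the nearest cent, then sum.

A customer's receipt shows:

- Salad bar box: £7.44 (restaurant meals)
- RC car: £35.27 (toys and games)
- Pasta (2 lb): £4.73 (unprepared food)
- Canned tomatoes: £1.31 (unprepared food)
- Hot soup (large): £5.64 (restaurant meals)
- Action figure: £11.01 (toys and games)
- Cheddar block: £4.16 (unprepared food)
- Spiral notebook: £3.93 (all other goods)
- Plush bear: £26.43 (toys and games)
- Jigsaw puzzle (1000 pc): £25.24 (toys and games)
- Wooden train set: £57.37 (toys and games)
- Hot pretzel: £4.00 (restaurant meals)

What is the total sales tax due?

£11.76

Salad bar box £7.44: restaurant meals → 7.25% + 1% local = 8.25% → £0.61
RC car £35.27: toys and games → 6.5% + 0% local = 6.5% → £2.29
Pasta (2 lb) £4.73: unprepared food → 0% + 0.75% local = 0.75% → £0.04
Canned tomatoes £1.31: unprepared food → 0% + 0.75% local = 0.75% → £0.01
Hot soup (large) £5.64: restaurant meals → 7.25% + 1% local = 8.25% → £0.47
Action figure £11.01: toys and games → 6.5% + 0% local = 6.5% → £0.72
Cheddar block £4.16: unprepared food → 0% + 0.75% local = 0.75% → £0.03
Spiral notebook £3.93: all other goods → 3.25% + 1% local = 4.25% → £0.17
Plush bear £26.43: toys and games → 6.5% + 0% local = 6.5% → £1.72
Jigsaw puzzle (1000 pc) £25.24: toys and games → 6.5% + 0% local = 6.5% → £1.64
Wooden train set £57.37: toys and games → 6.5% + 0% local = 6.5% → £3.73
Hot pretzel £4.00: restaurant meals → 7.25% + 1% local = 8.25% → £0.33
Total tax = £0.61 + £2.29 + £0.04 + £0.01 + £0.47 + £0.72 + £0.03 + £0.17 + £1.72 + £1.64 + £3.73 + £0.33 = £11.76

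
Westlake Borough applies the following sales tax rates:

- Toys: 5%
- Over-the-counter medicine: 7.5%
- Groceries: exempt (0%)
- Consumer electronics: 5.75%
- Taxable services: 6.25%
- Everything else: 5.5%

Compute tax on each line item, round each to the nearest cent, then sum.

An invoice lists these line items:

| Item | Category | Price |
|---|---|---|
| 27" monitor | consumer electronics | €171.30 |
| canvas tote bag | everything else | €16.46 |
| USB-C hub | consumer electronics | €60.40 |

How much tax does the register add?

27" monitor €171.30: consumer electronics → 5.75% → €9.85
Canvas tote bag €16.46: everything else → 5.5% → €0.91
USB-C hub €60.40: consumer electronics → 5.75% → €3.47
Total tax = €9.85 + €0.91 + €3.47 = €14.23

€14.23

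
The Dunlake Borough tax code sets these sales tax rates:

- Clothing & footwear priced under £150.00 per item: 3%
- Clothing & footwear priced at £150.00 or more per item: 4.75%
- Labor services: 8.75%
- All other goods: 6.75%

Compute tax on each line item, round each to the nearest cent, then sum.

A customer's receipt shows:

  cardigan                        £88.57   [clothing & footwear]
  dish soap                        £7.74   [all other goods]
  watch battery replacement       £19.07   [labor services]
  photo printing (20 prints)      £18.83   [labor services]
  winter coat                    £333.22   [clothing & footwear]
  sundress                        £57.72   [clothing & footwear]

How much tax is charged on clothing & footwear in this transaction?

Cardigan £88.57: clothing & footwear, under £150.00 → 3% → £2.66
Winter coat £333.22: clothing & footwear, £150.00 or more → 4.75% → £15.83
Sundress £57.72: clothing & footwear, under £150.00 → 3% → £1.73
Tax on clothing & footwear = £2.66 + £15.83 + £1.73 = £20.22

£20.22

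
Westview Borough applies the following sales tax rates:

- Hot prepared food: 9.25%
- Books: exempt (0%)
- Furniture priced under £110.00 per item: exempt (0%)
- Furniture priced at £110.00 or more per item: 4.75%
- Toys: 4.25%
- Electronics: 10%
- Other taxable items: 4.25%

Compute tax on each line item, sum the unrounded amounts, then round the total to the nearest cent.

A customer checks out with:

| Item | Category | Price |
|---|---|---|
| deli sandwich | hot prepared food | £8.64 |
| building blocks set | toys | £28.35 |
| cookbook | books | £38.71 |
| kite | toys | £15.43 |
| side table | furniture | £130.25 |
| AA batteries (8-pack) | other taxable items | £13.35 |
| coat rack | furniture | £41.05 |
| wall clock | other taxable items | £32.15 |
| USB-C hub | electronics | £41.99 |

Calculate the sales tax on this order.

£14.98

Deli sandwich £8.64: hot prepared food → 9.25% → £0.7992
Building blocks set £28.35: toys → 4.25% → £1.204875
Cookbook £38.71: books → 0% → £0.00
Kite £15.43: toys → 4.25% → £0.655775
Side table £130.25: furniture, £110.00 or more → 4.75% → £6.186875
AA batteries (8-pack) £13.35: other taxable items → 4.25% → £0.567375
Coat rack £41.05: furniture, under £110.00 → 0% → £0.00
Wall clock £32.15: other taxable items → 4.25% → £1.366375
USB-C hub £41.99: electronics → 10% → £4.199
Unrounded tax sum = £14.979475 → £14.98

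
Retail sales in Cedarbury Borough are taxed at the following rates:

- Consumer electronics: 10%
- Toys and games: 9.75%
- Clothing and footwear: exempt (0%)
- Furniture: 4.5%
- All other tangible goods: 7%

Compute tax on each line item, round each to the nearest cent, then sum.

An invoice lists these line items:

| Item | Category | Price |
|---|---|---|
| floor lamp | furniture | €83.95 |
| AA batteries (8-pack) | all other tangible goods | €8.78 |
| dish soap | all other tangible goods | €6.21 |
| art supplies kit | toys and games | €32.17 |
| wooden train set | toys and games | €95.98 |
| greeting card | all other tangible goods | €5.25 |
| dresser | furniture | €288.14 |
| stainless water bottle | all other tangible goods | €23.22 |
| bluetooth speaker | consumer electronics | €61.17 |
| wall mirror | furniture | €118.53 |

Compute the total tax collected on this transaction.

Floor lamp €83.95: furniture → 4.5% → €3.78
AA batteries (8-pack) €8.78: all other tangible goods → 7% → €0.61
Dish soap €6.21: all other tangible goods → 7% → €0.43
Art supplies kit €32.17: toys and games → 9.75% → €3.14
Wooden train set €95.98: toys and games → 9.75% → €9.36
Greeting card €5.25: all other tangible goods → 7% → €0.37
Dresser €288.14: furniture → 4.5% → €12.97
Stainless water bottle €23.22: all other tangible goods → 7% → €1.63
Bluetooth speaker €61.17: consumer electronics → 10% → €6.12
Wall mirror €118.53: furniture → 4.5% → €5.33
Total tax = €3.78 + €0.61 + €0.43 + €3.14 + €9.36 + €0.37 + €12.97 + €1.63 + €6.12 + €5.33 = €43.74

€43.74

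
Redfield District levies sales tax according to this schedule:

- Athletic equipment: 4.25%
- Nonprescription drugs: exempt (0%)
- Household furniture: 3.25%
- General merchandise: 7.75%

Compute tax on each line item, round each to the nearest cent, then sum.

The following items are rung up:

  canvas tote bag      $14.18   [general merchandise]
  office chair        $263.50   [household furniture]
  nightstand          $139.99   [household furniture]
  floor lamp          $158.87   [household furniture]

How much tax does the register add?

Canvas tote bag $14.18: general merchandise → 7.75% → $1.10
Office chair $263.50: household furniture → 3.25% → $8.56
Nightstand $139.99: household furniture → 3.25% → $4.55
Floor lamp $158.87: household furniture → 3.25% → $5.16
Total tax = $1.10 + $8.56 + $4.55 + $5.16 = $19.37

$19.37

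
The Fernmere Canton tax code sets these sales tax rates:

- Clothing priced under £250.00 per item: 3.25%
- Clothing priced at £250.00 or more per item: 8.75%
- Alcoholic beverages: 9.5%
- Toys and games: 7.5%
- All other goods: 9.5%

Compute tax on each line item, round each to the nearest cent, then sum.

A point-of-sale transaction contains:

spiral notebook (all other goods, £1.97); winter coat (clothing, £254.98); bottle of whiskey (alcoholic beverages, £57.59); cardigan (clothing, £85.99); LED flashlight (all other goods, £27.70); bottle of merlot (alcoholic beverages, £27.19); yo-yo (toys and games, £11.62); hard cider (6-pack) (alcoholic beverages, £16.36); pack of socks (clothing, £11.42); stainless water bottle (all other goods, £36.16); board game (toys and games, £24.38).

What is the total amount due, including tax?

Spiral notebook £1.97: all other goods → 9.5% → £0.19
Winter coat £254.98: clothing, £250.00 or more → 8.75% → £22.31
Bottle of whiskey £57.59: alcoholic beverages → 9.5% → £5.47
Cardigan £85.99: clothing, under £250.00 → 3.25% → £2.79
LED flashlight £27.70: all other goods → 9.5% → £2.63
Bottle of merlot £27.19: alcoholic beverages → 9.5% → £2.58
Yo-yo £11.62: toys and games → 7.5% → £0.87
Hard cider (6-pack) £16.36: alcoholic beverages → 9.5% → £1.55
Pack of socks £11.42: clothing, under £250.00 → 3.25% → £0.37
Stainless water bottle £36.16: all other goods → 9.5% → £3.44
Board game £24.38: toys and games → 7.5% → £1.83
Subtotal = £555.36; tax = £44.03; total due = £599.39

£599.39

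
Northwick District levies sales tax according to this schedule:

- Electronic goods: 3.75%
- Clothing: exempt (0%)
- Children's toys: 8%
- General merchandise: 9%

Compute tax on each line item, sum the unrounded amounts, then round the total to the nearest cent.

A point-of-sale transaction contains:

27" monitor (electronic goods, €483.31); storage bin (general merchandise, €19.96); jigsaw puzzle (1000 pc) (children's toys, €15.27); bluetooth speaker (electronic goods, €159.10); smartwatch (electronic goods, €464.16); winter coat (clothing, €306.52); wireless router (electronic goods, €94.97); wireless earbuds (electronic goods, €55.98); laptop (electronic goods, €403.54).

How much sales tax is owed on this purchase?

€65.31

27" monitor €483.31: electronic goods → 3.75% → €18.124125
Storage bin €19.96: general merchandise → 9% → €1.7964
Jigsaw puzzle (1000 pc) €15.27: children's toys → 8% → €1.2216
Bluetooth speaker €159.10: electronic goods → 3.75% → €5.96625
Smartwatch €464.16: electronic goods → 3.75% → €17.406
Winter coat €306.52: clothing → 0% → €0.00
Wireless router €94.97: electronic goods → 3.75% → €3.561375
Wireless earbuds €55.98: electronic goods → 3.75% → €2.09925
Laptop €403.54: electronic goods → 3.75% → €15.13275
Unrounded tax sum = €65.30775 → €65.31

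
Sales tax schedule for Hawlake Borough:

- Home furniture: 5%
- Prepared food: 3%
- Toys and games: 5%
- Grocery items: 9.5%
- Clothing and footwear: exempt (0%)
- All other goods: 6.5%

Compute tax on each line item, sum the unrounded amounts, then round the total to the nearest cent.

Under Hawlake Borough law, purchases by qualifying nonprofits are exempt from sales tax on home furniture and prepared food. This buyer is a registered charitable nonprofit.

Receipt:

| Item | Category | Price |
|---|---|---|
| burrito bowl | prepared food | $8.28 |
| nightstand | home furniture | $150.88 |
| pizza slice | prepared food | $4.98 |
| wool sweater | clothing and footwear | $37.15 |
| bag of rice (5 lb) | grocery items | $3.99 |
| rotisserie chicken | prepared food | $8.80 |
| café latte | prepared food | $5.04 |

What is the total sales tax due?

$0.38

Burrito bowl $8.28: prepared food, buyer-exempt → 0% → $0.00
Nightstand $150.88: home furniture, buyer-exempt → 0% → $0.00
Pizza slice $4.98: prepared food, buyer-exempt → 0% → $0.00
Wool sweater $37.15: clothing and footwear → 0% → $0.00
Bag of rice (5 lb) $3.99: grocery items → 9.5% → $0.37905
Rotisserie chicken $8.80: prepared food, buyer-exempt → 0% → $0.00
Café latte $5.04: prepared food, buyer-exempt → 0% → $0.00
Unrounded tax sum = $0.37905 → $0.38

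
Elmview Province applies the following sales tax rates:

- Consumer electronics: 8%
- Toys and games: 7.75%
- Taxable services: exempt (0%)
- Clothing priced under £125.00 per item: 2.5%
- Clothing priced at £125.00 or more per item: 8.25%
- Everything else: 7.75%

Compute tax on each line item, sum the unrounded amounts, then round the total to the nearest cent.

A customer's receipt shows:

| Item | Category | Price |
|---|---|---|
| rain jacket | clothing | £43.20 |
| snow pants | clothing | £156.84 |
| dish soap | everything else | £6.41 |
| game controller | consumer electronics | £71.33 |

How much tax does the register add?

£20.22

Rain jacket £43.20: clothing, under £125.00 → 2.5% → £1.08
Snow pants £156.84: clothing, £125.00 or more → 8.25% → £12.9393
Dish soap £6.41: everything else → 7.75% → £0.496775
Game controller £71.33: consumer electronics → 8% → £5.7064
Unrounded tax sum = £20.222475 → £20.22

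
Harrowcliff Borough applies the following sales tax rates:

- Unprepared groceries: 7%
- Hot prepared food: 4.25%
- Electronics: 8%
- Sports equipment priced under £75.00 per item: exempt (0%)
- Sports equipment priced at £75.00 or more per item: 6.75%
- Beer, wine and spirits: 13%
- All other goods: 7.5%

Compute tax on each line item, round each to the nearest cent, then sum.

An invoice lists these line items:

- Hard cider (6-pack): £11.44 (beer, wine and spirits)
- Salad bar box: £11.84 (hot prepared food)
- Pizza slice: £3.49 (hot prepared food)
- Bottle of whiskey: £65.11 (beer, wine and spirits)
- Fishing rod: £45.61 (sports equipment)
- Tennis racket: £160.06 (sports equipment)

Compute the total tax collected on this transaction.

Hard cider (6-pack) £11.44: beer, wine and spirits → 13% → £1.49
Salad bar box £11.84: hot prepared food → 4.25% → £0.50
Pizza slice £3.49: hot prepared food → 4.25% → £0.15
Bottle of whiskey £65.11: beer, wine and spirits → 13% → £8.46
Fishing rod £45.61: sports equipment, under £75.00 → 0% → £0.00
Tennis racket £160.06: sports equipment, £75.00 or more → 6.75% → £10.80
Total tax = £1.49 + £0.50 + £0.15 + £8.46 + £10.80 = £21.40

£21.40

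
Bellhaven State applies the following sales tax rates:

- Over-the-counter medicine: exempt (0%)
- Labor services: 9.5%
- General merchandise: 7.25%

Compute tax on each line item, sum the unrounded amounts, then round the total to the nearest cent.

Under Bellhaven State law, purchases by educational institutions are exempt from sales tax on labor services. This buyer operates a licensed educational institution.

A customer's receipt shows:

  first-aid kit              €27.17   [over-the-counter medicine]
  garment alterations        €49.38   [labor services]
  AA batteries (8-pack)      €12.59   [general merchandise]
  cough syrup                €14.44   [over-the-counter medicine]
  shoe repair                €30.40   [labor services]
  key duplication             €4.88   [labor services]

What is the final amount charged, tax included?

First-aid kit €27.17: over-the-counter medicine → 0% → €0.00
Garment alterations €49.38: labor services, buyer-exempt → 0% → €0.00
AA batteries (8-pack) €12.59: general merchandise → 7.25% → €0.912775
Cough syrup €14.44: over-the-counter medicine → 0% → €0.00
Shoe repair €30.40: labor services, buyer-exempt → 0% → €0.00
Key duplication €4.88: labor services, buyer-exempt → 0% → €0.00
Subtotal = €138.86; unrounded tax = €0.912775 → €0.91; total due = €139.77

€139.77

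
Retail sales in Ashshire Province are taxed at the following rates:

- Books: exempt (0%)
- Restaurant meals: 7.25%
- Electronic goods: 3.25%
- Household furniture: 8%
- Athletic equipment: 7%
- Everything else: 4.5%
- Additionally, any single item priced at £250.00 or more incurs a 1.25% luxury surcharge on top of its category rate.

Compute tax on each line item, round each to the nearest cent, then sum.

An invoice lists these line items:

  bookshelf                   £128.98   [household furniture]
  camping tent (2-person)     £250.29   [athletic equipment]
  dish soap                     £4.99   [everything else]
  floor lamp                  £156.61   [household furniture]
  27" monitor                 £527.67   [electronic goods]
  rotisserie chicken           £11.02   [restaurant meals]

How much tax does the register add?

£68.27

Bookshelf £128.98: household furniture → 8% → £10.32
Camping tent (2-person) £250.29: athletic equipment → 7% + 1.25% surcharge = 8.25% → £20.65
Dish soap £4.99: everything else → 4.5% → £0.22
Floor lamp £156.61: household furniture → 8% → £12.53
27" monitor £527.67: electronic goods → 3.25% + 1.25% surcharge = 4.5% → £23.75
Rotisserie chicken £11.02: restaurant meals → 7.25% → £0.80
Total tax = £10.32 + £20.65 + £0.22 + £12.53 + £23.75 + £0.80 = £68.27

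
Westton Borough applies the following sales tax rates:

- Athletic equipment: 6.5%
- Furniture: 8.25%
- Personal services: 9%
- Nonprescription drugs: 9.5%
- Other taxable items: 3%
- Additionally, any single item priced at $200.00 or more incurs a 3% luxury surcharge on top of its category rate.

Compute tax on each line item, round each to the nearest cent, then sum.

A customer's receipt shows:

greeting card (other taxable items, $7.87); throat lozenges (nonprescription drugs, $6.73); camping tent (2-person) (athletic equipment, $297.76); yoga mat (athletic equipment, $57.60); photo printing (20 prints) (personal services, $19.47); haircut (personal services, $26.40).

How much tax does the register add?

$37.04

Greeting card $7.87: other taxable items → 3% → $0.24
Throat lozenges $6.73: nonprescription drugs → 9.5% → $0.64
Camping tent (2-person) $297.76: athletic equipment → 6.5% + 3% surcharge = 9.5% → $28.29
Yoga mat $57.60: athletic equipment → 6.5% → $3.74
Photo printing (20 prints) $19.47: personal services → 9% → $1.75
Haircut $26.40: personal services → 9% → $2.38
Total tax = $0.24 + $0.64 + $28.29 + $3.74 + $1.75 + $2.38 = $37.04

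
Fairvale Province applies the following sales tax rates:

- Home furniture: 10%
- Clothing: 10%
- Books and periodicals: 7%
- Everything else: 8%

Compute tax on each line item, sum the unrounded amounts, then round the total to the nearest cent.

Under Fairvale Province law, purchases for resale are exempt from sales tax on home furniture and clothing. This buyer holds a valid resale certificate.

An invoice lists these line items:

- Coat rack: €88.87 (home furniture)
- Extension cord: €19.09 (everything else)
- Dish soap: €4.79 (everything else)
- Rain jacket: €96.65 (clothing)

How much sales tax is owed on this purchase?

Coat rack €88.87: home furniture, buyer-exempt → 0% → €0.00
Extension cord €19.09: everything else → 8% → €1.5272
Dish soap €4.79: everything else → 8% → €0.3832
Rain jacket €96.65: clothing, buyer-exempt → 0% → €0.00
Unrounded tax sum = €1.9104 → €1.91

€1.91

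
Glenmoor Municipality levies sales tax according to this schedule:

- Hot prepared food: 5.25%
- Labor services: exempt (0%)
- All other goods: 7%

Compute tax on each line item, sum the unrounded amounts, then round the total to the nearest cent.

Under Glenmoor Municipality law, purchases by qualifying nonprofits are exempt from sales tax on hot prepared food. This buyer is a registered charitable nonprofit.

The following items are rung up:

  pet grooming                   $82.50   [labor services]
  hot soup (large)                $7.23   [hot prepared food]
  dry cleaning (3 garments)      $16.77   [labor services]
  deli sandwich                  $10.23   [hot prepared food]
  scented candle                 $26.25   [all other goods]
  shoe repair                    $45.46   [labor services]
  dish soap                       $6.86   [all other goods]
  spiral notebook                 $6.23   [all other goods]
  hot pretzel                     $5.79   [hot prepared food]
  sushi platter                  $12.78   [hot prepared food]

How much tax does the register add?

$2.75

Pet grooming $82.50: labor services → 0% → $0.00
Hot soup (large) $7.23: hot prepared food, buyer-exempt → 0% → $0.00
Dry cleaning (3 garments) $16.77: labor services → 0% → $0.00
Deli sandwich $10.23: hot prepared food, buyer-exempt → 0% → $0.00
Scented candle $26.25: all other goods → 7% → $1.8375
Shoe repair $45.46: labor services → 0% → $0.00
Dish soap $6.86: all other goods → 7% → $0.4802
Spiral notebook $6.23: all other goods → 7% → $0.4361
Hot pretzel $5.79: hot prepared food, buyer-exempt → 0% → $0.00
Sushi platter $12.78: hot prepared food, buyer-exempt → 0% → $0.00
Unrounded tax sum = $2.7538 → $2.75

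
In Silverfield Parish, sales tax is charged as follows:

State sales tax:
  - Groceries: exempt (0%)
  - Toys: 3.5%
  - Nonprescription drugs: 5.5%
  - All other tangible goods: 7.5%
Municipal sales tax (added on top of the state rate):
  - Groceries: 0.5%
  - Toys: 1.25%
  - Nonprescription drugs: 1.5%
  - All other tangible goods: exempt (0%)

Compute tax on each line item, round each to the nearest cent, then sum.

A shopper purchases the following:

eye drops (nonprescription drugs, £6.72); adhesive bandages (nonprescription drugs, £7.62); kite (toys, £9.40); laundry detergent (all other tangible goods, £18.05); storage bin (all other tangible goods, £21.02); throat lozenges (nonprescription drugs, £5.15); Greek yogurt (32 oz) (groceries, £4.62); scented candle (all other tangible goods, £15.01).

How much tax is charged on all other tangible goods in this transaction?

Laundry detergent £18.05: all other tangible goods → 7.5% + 0% municipal = 7.5% → £1.35
Storage bin £21.02: all other tangible goods → 7.5% + 0% municipal = 7.5% → £1.58
Scented candle £15.01: all other tangible goods → 7.5% + 0% municipal = 7.5% → £1.13
Tax on all other tangible goods = £1.35 + £1.58 + £1.13 = £4.06

£4.06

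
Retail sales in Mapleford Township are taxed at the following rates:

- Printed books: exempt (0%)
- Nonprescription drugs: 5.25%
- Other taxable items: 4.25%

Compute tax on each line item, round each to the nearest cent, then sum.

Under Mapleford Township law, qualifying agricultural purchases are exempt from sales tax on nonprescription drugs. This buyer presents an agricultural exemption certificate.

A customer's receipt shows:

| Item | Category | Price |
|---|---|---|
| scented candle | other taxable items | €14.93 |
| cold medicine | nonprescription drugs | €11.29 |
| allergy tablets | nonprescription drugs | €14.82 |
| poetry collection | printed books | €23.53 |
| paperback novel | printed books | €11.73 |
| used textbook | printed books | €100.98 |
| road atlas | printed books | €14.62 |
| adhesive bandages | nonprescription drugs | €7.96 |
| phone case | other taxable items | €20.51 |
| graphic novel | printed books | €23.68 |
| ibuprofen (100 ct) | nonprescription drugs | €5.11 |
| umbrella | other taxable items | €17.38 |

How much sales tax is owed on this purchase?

€2.24

Scented candle €14.93: other taxable items → 4.25% → €0.63
Cold medicine €11.29: nonprescription drugs, buyer-exempt → 0% → €0.00
Allergy tablets €14.82: nonprescription drugs, buyer-exempt → 0% → €0.00
Poetry collection €23.53: printed books → 0% → €0.00
Paperback novel €11.73: printed books → 0% → €0.00
Used textbook €100.98: printed books → 0% → €0.00
Road atlas €14.62: printed books → 0% → €0.00
Adhesive bandages €7.96: nonprescription drugs, buyer-exempt → 0% → €0.00
Phone case €20.51: other taxable items → 4.25% → €0.87
Graphic novel €23.68: printed books → 0% → €0.00
Ibuprofen (100 ct) €5.11: nonprescription drugs, buyer-exempt → 0% → €0.00
Umbrella €17.38: other taxable items → 4.25% → €0.74
Total tax = €0.63 + €0.87 + €0.74 = €2.24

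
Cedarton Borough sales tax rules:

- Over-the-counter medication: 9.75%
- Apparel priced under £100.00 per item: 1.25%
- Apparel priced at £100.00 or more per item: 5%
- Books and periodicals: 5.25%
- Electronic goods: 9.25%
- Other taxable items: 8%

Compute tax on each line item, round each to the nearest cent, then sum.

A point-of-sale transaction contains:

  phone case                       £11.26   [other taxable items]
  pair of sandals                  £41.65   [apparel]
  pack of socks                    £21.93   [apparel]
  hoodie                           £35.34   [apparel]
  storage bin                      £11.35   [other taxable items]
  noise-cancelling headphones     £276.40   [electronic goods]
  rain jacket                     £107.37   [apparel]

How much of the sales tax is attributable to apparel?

Pair of sandals £41.65: apparel, under £100.00 → 1.25% → £0.52
Pack of socks £21.93: apparel, under £100.00 → 1.25% → £0.27
Hoodie £35.34: apparel, under £100.00 → 1.25% → £0.44
Rain jacket £107.37: apparel, £100.00 or more → 5% → £5.37
Tax on apparel = £0.52 + £0.27 + £0.44 + £5.37 = £6.60

£6.60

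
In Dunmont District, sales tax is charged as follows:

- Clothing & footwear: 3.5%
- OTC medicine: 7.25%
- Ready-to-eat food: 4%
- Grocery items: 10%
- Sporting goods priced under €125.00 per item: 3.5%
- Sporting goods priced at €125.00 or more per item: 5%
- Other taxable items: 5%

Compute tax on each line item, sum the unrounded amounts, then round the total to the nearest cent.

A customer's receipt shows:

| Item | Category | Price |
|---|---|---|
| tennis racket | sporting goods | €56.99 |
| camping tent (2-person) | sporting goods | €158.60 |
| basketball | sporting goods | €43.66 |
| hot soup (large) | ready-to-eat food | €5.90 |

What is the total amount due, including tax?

Tennis racket €56.99: sporting goods, under €125.00 → 3.5% → €1.99465
Camping tent (2-person) €158.60: sporting goods, €125.00 or more → 5% → €7.93
Basketball €43.66: sporting goods, under €125.00 → 3.5% → €1.5281
Hot soup (large) €5.90: ready-to-eat food → 4% → €0.236
Subtotal = €265.15; unrounded tax = €11.68875 → €11.69; total due = €276.84

€276.84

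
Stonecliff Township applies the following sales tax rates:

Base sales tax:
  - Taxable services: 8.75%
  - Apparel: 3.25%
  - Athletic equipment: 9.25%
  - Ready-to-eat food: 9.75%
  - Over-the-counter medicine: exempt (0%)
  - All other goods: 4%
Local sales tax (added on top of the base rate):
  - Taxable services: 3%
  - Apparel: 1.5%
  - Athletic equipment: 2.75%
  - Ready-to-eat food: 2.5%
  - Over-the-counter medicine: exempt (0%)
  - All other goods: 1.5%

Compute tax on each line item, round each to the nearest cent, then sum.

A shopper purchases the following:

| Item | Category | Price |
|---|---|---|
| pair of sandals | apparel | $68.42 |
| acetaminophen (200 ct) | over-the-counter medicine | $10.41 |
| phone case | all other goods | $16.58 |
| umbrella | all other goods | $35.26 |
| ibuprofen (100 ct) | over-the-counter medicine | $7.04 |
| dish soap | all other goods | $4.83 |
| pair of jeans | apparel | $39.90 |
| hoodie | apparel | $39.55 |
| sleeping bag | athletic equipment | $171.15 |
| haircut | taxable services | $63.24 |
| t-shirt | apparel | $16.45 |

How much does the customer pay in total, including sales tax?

$511.73

Pair of sandals $68.42: apparel → 3.25% + 1.5% local = 4.75% → $3.25
Acetaminophen (200 ct) $10.41: over-the-counter medicine → 0% + 0% local = 0% → $0.00
Phone case $16.58: all other goods → 4% + 1.5% local = 5.5% → $0.91
Umbrella $35.26: all other goods → 4% + 1.5% local = 5.5% → $1.94
Ibuprofen (100 ct) $7.04: over-the-counter medicine → 0% + 0% local = 0% → $0.00
Dish soap $4.83: all other goods → 4% + 1.5% local = 5.5% → $0.27
Pair of jeans $39.90: apparel → 3.25% + 1.5% local = 4.75% → $1.90
Hoodie $39.55: apparel → 3.25% + 1.5% local = 4.75% → $1.88
Sleeping bag $171.15: athletic equipment → 9.25% + 2.75% local = 12% → $20.54
Haircut $63.24: taxable services → 8.75% + 3% local = 11.75% → $7.43
T-shirt $16.45: apparel → 3.25% + 1.5% local = 4.75% → $0.78
Subtotal = $472.83; tax = $38.90; total due = $511.73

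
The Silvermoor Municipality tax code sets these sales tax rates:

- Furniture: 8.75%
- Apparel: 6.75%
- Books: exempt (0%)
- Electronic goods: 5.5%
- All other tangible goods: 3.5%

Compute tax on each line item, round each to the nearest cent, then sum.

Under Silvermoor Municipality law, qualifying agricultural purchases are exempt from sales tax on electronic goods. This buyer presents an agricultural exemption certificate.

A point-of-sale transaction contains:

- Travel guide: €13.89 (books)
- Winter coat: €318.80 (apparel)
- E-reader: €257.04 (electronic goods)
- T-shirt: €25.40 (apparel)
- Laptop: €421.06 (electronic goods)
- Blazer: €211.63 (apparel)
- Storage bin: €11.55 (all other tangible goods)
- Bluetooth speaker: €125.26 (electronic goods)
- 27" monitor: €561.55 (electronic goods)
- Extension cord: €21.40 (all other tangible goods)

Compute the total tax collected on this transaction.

Travel guide €13.89: books → 0% → €0.00
Winter coat €318.80: apparel → 6.75% → €21.52
E-reader €257.04: electronic goods, buyer-exempt → 0% → €0.00
T-shirt €25.40: apparel → 6.75% → €1.71
Laptop €421.06: electronic goods, buyer-exempt → 0% → €0.00
Blazer €211.63: apparel → 6.75% → €14.29
Storage bin €11.55: all other tangible goods → 3.5% → €0.40
Bluetooth speaker €125.26: electronic goods, buyer-exempt → 0% → €0.00
27" monitor €561.55: electronic goods, buyer-exempt → 0% → €0.00
Extension cord €21.40: all other tangible goods → 3.5% → €0.75
Total tax = €21.52 + €1.71 + €14.29 + €0.40 + €0.75 = €38.67

€38.67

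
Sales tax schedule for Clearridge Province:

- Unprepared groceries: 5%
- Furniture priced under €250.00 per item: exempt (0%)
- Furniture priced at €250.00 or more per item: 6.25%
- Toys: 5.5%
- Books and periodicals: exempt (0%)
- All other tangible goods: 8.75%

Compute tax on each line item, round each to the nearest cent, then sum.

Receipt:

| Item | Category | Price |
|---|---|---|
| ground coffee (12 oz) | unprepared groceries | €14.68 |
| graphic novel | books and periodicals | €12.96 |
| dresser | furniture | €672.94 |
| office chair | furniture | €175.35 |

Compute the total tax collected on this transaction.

Ground coffee (12 oz) €14.68: unprepared groceries → 5% → €0.73
Graphic novel €12.96: books and periodicals → 0% → €0.00
Dresser €672.94: furniture, €250.00 or more → 6.25% → €42.06
Office chair €175.35: furniture, under €250.00 → 0% → €0.00
Total tax = €0.73 + €42.06 = €42.79

€42.79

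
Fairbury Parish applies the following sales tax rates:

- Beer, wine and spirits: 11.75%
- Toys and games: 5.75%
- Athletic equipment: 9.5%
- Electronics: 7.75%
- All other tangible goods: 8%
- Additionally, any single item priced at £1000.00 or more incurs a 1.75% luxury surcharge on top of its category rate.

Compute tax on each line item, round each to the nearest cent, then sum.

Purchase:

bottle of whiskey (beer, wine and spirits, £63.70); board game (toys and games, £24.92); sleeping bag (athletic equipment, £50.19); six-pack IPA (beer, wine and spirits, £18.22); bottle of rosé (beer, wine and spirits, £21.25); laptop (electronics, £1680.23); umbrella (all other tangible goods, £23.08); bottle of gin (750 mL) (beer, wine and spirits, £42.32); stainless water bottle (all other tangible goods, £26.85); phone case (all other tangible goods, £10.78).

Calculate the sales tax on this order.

£187.77

Bottle of whiskey £63.70: beer, wine and spirits → 11.75% → £7.48
Board game £24.92: toys and games → 5.75% → £1.43
Sleeping bag £50.19: athletic equipment → 9.5% → £4.77
Six-pack IPA £18.22: beer, wine and spirits → 11.75% → £2.14
Bottle of rosé £21.25: beer, wine and spirits → 11.75% → £2.50
Laptop £1680.23: electronics → 7.75% + 1.75% surcharge = 9.5% → £159.62
Umbrella £23.08: all other tangible goods → 8% → £1.85
Bottle of gin (750 mL) £42.32: beer, wine and spirits → 11.75% → £4.97
Stainless water bottle £26.85: all other tangible goods → 8% → £2.15
Phone case £10.78: all other tangible goods → 8% → £0.86
Total tax = £7.48 + £1.43 + £4.77 + £2.14 + £2.50 + £159.62 + £1.85 + £4.97 + £2.15 + £0.86 = £187.77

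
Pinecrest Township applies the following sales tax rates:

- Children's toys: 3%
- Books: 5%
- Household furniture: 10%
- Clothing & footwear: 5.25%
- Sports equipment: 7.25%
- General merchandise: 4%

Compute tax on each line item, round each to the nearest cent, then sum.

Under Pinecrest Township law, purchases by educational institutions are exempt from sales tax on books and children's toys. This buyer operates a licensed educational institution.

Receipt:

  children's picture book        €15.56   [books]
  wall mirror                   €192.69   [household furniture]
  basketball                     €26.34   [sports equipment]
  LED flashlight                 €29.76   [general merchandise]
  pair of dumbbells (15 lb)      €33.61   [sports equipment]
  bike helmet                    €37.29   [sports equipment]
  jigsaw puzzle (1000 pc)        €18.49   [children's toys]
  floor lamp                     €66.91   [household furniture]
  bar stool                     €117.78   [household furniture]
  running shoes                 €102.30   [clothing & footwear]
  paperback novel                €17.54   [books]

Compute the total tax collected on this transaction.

€51.35

Children's picture book €15.56: books, buyer-exempt → 0% → €0.00
Wall mirror €192.69: household furniture → 10% → €19.27
Basketball €26.34: sports equipment → 7.25% → €1.91
LED flashlight €29.76: general merchandise → 4% → €1.19
Pair of dumbbells (15 lb) €33.61: sports equipment → 7.25% → €2.44
Bike helmet €37.29: sports equipment → 7.25% → €2.70
Jigsaw puzzle (1000 pc) €18.49: children's toys, buyer-exempt → 0% → €0.00
Floor lamp €66.91: household furniture → 10% → €6.69
Bar stool €117.78: household furniture → 10% → €11.78
Running shoes €102.30: clothing & footwear → 5.25% → €5.37
Paperback novel €17.54: books, buyer-exempt → 0% → €0.00
Total tax = €19.27 + €1.91 + €1.19 + €2.44 + €2.70 + €6.69 + €11.78 + €5.37 = €51.35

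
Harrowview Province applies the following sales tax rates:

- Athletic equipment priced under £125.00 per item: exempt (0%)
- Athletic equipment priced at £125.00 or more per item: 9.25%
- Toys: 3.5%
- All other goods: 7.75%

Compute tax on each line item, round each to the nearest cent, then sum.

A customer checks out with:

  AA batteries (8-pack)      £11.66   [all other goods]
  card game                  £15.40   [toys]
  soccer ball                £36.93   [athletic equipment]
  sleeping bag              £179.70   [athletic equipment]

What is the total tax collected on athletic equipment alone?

£16.62

Soccer ball £36.93: athletic equipment, under £125.00 → 0% → £0.00
Sleeping bag £179.70: athletic equipment, £125.00 or more → 9.25% → £16.62
Tax on athletic equipment = £0.00 + £16.62 = £16.62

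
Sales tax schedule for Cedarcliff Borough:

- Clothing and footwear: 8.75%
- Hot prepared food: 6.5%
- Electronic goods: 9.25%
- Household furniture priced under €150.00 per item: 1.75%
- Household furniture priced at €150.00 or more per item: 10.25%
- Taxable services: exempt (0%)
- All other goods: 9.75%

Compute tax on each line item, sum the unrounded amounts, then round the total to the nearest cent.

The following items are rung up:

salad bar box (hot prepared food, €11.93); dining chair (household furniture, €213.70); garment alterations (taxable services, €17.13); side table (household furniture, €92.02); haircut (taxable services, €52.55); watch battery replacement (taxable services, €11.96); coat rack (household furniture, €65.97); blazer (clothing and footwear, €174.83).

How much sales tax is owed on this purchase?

€40.74

Salad bar box €11.93: hot prepared food → 6.5% → €0.77545
Dining chair €213.70: household furniture, €150.00 or more → 10.25% → €21.90425
Garment alterations €17.13: taxable services → 0% → €0.00
Side table €92.02: household furniture, under €150.00 → 1.75% → €1.61035
Haircut €52.55: taxable services → 0% → €0.00
Watch battery replacement €11.96: taxable services → 0% → €0.00
Coat rack €65.97: household furniture, under €150.00 → 1.75% → €1.154475
Blazer €174.83: clothing and footwear → 8.75% → €15.297625
Unrounded tax sum = €40.74215 → €40.74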